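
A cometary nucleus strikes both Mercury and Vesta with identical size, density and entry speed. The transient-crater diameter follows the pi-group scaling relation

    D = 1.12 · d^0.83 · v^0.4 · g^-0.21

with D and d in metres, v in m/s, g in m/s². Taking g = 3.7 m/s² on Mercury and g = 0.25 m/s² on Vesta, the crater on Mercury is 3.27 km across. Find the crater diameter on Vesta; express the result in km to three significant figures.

D ≈ 5.76 km

All impactor-dependent factors cancel in the ratio, leaving D_Vesta/D_Mercury = (g_Vesta/g_Mercury)^-0.21.
(0.25/3.7)^-0.21 = 0.06757^-0.21 = 1.761
D_Vesta = 1.761 × 3.27 km = 5.76 km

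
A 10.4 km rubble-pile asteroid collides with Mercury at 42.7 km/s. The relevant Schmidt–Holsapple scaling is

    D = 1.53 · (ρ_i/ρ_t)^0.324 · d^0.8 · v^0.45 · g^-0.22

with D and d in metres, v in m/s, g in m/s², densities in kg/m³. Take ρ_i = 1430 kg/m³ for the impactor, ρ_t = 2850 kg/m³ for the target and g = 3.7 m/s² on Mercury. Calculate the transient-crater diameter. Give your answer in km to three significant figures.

In SI units: d = 10400 m, v = 42700 m/s.
(ρ_i/ρ_t)^0.324 = (1430/2850)^0.324 = 0.7998
d^0.8 = 10400^0.8 = 1635
v^0.45 = 42700^0.45 = 121.3
g^-0.22 = 3.7^-0.22 = 0.7499
D = 1.53 × 0.7998 × 1635 × 121.3 × 0.7499 = 1.820 × 10^5 m
   = 182.0 km

D ≈ 182 km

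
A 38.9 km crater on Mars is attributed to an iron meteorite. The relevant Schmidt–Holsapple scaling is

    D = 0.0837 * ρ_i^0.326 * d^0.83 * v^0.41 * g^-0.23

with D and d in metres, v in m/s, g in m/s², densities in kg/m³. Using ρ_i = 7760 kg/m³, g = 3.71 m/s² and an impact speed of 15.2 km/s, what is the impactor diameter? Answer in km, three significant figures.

Rearranging for d: d = [D / (0.0837 · 7760^0.326 · 15200^0.41 · 3.71^-0.23)]^(1/0.83).
D = 38900 m.
7760^0.326 = 18.54
15200^0.41 = 51.83
3.71^-0.23 = 0.7397
Denominator = 0.0837 × 18.54 × 51.83 × 0.7397 = 59.49
D / 59.49 = 38900 / 59.49 = 653.9
d = 653.9^(1/0.83) = 653.9^1.2048 = 2467 m

d ≈ 2.47 km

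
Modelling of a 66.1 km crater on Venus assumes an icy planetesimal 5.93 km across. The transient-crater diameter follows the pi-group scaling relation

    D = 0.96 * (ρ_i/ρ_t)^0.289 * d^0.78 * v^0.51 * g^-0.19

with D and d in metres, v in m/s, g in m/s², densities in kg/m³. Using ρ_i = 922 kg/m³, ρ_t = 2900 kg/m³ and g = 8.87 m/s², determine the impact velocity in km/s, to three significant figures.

v ≈ 22.4 km/s

Rearranging for v: v = [D / (0.96 · (922/2900)^0.289 · 5930^0.78 · 8.87^-0.19)]^(1/0.51).
D = 66100 m.
(922/2900)^0.289 = 0.7181
5930^0.78 = 877.0
8.87^-0.19 = 0.6605
Denominator = 0.96 × 0.7181 × 877.0 × 0.6605 = 399.3
D / 399.3 = 66100 / 399.3 = 165.5
v = 165.5^(1/0.51) = 165.5^1.9608 = 22419 m/s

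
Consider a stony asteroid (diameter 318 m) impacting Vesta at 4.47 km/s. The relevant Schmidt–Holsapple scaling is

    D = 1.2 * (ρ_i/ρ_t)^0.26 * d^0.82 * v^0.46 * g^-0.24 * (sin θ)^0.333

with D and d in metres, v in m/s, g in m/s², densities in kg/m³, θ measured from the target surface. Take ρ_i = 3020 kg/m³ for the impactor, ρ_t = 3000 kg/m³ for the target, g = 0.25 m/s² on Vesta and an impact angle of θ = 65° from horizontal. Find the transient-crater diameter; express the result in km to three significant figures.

D ≈ 8.74 km

In SI units: v = 4470 m/s.
(ρ_i/ρ_t)^0.26 = (3020/3000)^0.26 = 1.002
d^0.82 = 318^0.82 = 112.7
v^0.46 = 4470^0.46 = 47.77
g^-0.24 = 0.25^-0.24 = 1.395
(sin 65°)^0.333 = 0.9063^0.333 = 0.9678
D = 1.2 × 1.002 × 112.7 × 47.77 × 1.395 × 0.9678 = 8740 m
   = 8.740 km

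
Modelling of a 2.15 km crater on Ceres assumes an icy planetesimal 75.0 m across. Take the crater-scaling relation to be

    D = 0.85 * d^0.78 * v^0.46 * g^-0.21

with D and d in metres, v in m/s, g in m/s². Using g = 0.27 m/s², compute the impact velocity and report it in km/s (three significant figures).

v ≈ 9.10 km/s

Rearranging for v: v = [D / (0.85 · 75^0.78 · 0.27^-0.21)]^(1/0.46).
D = 2150 m.
75^0.78 = 29.01
0.27^-0.21 = 1.316
Denominator = 0.85 × 29.01 × 1.316 = 32.45
D / 32.45 = 2150 / 32.45 = 66.26
v = 66.26^(1/0.46) = 66.26^2.1739 = 9104 m/s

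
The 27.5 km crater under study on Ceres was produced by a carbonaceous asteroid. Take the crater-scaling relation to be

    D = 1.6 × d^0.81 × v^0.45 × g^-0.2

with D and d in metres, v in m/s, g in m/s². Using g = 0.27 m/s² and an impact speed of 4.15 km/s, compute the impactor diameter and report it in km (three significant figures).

Rearranging for d: d = [D / (1.6 · 4150^0.45 · 0.27^-0.2)]^(1/0.81).
D = 27500 m.
4150^0.45 = 42.47
0.27^-0.2 = 1.299
Denominator = 1.6 × 42.47 × 1.299 = 88.27
D / 88.27 = 27500 / 88.27 = 311.5
d = 311.5^(1/0.81) = 311.5^1.2346 = 1198 m

d ≈ 1.20 km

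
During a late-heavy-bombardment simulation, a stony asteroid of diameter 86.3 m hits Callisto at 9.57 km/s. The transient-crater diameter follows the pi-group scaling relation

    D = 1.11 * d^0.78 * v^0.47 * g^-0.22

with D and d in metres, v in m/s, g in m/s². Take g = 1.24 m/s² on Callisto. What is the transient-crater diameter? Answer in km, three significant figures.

In SI units: v = 9570 m/s.
d^0.78 = 86.3^0.78 = 32.37
v^0.47 = 9570^0.47 = 74.31
g^-0.22 = 1.24^-0.22 = 0.9538
D = 1.11 × 32.37 × 74.31 × 0.9538 = 2547 m
   = 2.547 km

D ≈ 2.55 km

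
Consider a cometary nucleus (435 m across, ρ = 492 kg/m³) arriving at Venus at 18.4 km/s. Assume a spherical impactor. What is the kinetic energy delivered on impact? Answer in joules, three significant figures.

E ≈ 3.59 × 10^18 J

v = 18400 m/s.
Mass m = (π/6) ρ d³ = (π/6) × 492 × (435)³ = 2.120 × 10^10 kg
E = ½ m v² = 0.5 × 2.120 × 10^10 × (18400)² = 3.589 × 10^18 J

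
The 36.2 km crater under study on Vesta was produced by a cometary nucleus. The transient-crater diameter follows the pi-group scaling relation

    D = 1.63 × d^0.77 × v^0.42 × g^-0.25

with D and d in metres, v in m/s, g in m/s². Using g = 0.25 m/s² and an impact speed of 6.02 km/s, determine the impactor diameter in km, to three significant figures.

d ≈ 2.44 km

Rearranging for d: d = [D / (1.63 · 6020^0.42 · 0.25^-0.25)]^(1/0.77).
D = 36200 m.
6020^0.42 = 38.68
0.25^-0.25 = 1.414
Denominator = 1.63 × 38.68 × 1.414 = 89.15
D / 89.15 = 36200 / 89.15 = 406.1
d = 406.1^(1/0.77) = 406.1^1.2987 = 2442 m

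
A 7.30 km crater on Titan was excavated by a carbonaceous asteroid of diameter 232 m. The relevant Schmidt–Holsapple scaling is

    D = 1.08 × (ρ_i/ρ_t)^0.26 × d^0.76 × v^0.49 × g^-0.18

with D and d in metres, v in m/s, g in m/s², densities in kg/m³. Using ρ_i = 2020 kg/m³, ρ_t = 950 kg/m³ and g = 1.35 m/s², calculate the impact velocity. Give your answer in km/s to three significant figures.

Rearranging for v: v = [D / (1.08 · (2020/950)^0.26 · 232^0.76 · 1.35^-0.18)]^(1/0.49).
D = 7300 m.
(2020/950)^0.26 = 1.217
232^0.76 = 62.77
1.35^-0.18 = 0.9474
Denominator = 1.08 × 1.217 × 62.77 × 0.9474 = 78.16
D / 78.16 = 7300 / 78.16 = 93.40
v = 93.40^(1/0.49) = 93.40^2.0408 = 10497 m/s

v ≈ 10.5 km/s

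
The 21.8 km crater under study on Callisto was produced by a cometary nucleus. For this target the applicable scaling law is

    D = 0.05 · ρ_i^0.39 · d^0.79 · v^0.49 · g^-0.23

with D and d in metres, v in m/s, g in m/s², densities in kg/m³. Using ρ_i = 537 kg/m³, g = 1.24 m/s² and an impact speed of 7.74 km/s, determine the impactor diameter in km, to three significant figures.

Rearranging for d: d = [D / (0.05 · 537^0.39 · 7740^0.49 · 1.24^-0.23)]^(1/0.79).
D = 21800 m.
537^0.39 = 11.61
7740^0.49 = 80.44
1.24^-0.23 = 0.9517
Denominator = 0.05 × 11.61 × 80.44 × 0.9517 = 44.44
D / 44.44 = 21800 / 44.44 = 490.5
d = 490.5^(1/0.79) = 490.5^1.2658 = 2546 m

d ≈ 2.55 km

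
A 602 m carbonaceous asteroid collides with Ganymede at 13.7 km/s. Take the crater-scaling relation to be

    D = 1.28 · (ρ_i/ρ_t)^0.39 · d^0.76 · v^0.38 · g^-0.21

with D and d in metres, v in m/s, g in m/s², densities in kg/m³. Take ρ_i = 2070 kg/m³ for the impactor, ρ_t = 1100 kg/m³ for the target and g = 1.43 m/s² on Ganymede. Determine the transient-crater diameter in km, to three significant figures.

In SI units: v = 13700 m/s.
(ρ_i/ρ_t)^0.39 = (2070/1100)^0.39 = 1.280
d^0.76 = 602^0.76 = 129.6
v^0.38 = 13700^0.38 = 37.32
g^-0.21 = 1.43^-0.21 = 0.9276
D = 1.28 × 1.280 × 129.6 × 37.32 × 0.9276 = 7351 m
   = 7.351 km

D ≈ 7.35 km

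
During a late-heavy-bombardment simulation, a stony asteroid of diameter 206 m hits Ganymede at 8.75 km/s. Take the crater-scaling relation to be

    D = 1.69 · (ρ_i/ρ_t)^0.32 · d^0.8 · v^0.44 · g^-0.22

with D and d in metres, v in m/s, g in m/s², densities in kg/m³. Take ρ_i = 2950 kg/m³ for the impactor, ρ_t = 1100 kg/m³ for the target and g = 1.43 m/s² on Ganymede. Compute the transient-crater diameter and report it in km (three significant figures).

In SI units: v = 8750 m/s.
(ρ_i/ρ_t)^0.32 = (2950/1100)^0.32 = 1.371
d^0.8 = 206^0.8 = 70.97
v^0.44 = 8750^0.44 = 54.26
g^-0.22 = 1.43^-0.22 = 0.9243
D = 1.69 × 1.371 × 70.97 × 54.26 × 0.9243 = 8247 m
   = 8.247 km

D ≈ 8.25 km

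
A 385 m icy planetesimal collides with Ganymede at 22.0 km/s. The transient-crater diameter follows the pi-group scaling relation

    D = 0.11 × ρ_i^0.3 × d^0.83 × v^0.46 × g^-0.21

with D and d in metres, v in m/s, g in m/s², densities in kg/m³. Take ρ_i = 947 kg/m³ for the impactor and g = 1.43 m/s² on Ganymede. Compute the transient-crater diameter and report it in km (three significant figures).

In SI units: v = 22000 m/s.
ρ_i^0.3 = 947^0.3 = 7.815
d^0.83 = 385^0.83 = 139.9
v^0.46 = 22000^0.46 = 99.43
g^-0.21 = 1.43^-0.21 = 0.9276
D = 0.11 × 7.815 × 139.9 × 99.43 × 0.9276 = 11092 m
   = 11.09 km

D ≈ 11.1 km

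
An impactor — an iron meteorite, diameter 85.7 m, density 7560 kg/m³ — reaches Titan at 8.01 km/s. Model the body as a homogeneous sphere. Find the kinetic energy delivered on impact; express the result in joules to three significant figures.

v = 8010 m/s.
Mass m = (π/6) ρ d³ = (π/6) × 7560 × (85.7)³ = 2.492 × 10^9 kg
E = ½ m v² = 0.5 × 2.492 × 10^9 × (8010)² = 7.994 × 10^16 J

E ≈ 7.99 × 10^16 J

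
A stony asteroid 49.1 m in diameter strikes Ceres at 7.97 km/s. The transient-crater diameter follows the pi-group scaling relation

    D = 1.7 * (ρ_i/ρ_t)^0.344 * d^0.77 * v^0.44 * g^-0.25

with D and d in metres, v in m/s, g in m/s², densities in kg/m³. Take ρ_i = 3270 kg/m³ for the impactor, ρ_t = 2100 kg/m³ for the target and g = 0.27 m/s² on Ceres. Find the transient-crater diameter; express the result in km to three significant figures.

In SI units: v = 7970 m/s.
(ρ_i/ρ_t)^0.344 = (3270/2100)^0.344 = 1.165
d^0.77 = 49.1^0.77 = 20.05
v^0.44 = 7970^0.44 = 52.08
g^-0.25 = 0.27^-0.25 = 1.387
D = 1.7 × 1.165 × 20.05 × 52.08 × 1.387 = 2868 m
   = 2.868 km

D ≈ 2.87 km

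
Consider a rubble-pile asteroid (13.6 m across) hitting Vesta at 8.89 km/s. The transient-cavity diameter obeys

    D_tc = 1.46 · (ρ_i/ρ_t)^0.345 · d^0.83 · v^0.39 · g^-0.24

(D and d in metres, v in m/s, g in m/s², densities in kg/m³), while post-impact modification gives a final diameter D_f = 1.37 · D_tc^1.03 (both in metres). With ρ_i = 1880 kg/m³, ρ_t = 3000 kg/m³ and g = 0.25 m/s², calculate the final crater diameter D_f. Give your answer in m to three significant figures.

v = 8890 m/s.
(ρ_i/ρ_t)^0.345 = (1880/3000)^0.345 = 0.8511
d^0.83 = 13.6^0.83 = 8.726
v^0.39 = 8890^0.39 = 34.68
g^-0.24 = 0.25^-0.24 = 1.395
D_tc = 1.46 × 0.8511 × 8.726 × 34.68 × 1.395 = 524.6 m
D_f = 1.37 × (524.6)^1.03 = 867.2 m

D_f ≈ 867 m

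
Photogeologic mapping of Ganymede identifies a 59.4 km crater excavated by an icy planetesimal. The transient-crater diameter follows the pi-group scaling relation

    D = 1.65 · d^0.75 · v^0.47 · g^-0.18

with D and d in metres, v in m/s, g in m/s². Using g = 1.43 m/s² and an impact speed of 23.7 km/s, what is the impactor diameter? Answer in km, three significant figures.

d ≈ 2.35 km

Rearranging for d: d = [D / (1.65 · 23700^0.47 · 1.43^-0.18)]^(1/0.75).
D = 59400 m.
23700^0.47 = 113.8
1.43^-0.18 = 0.9376
Denominator = 1.65 × 113.8 × 0.9376 = 176.1
D / 176.1 = 59400 / 176.1 = 337.3
d = 337.3^(1/0.75) = 337.3^1.3333 = 2347 m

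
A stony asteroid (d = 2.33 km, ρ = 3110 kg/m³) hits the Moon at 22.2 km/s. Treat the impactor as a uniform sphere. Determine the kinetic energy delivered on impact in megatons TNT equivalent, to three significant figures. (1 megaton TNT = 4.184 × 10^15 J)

E ≈ 1.21 × 10^6 Mt TNT

d = 2330 m; v = 22200 m/s.
Mass m = (π/6) ρ d³ = (π/6) × 3110 × (2330)³ = 2.060 × 10^13 kg
E = ½ m v² = 0.5 × 2.060 × 10^13 × (22200)² = 5.076 × 10^21 J
   = 5.076 × 10^21 / 4.184×10^15 = 1.213 × 10^6 Mt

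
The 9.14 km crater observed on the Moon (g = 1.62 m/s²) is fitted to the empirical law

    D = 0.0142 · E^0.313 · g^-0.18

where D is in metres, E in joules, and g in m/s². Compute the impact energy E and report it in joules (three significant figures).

Rearranging: E = [D / (0.0142 · g^-0.18)]^(1/0.313).
D = 9140 m.
g^-0.18 = 1.62^-0.18 = 0.9168
D / (0.0142 × 0.9168) = 9140 / (0.01302) = 7.020 × 10^5
E = (7.020 × 10^5)^3.1949 = 4.769 × 10^18 J

E ≈ 4.77 × 10^18 J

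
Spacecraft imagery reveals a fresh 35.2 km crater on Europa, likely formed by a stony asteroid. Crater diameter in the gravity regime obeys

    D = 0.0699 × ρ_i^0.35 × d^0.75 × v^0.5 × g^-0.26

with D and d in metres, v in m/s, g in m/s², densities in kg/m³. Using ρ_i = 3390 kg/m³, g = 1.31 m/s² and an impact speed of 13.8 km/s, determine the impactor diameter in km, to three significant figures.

d ≈ 1.72 km

Rearranging for d: d = [D / (0.0699 · 3390^0.35 · 13800^0.5 · 1.31^-0.26)]^(1/0.75).
D = 35200 m.
3390^0.35 = 17.20
13800^0.5 = 117.5
1.31^-0.26 = 0.9322
Denominator = 0.0699 × 17.20 × 117.5 × 0.9322 = 131.7
D / 131.7 = 35200 / 131.7 = 267.3
d = 267.3^(1/0.75) = 267.3^1.3333 = 1722 m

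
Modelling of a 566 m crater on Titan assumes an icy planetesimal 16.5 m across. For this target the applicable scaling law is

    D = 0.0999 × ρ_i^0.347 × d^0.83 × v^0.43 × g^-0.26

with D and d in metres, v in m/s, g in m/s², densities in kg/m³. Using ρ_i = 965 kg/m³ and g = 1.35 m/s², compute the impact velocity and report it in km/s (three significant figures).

Rearranging for v: v = [D / (0.0999 · 965^0.347 · 16.5^0.83 · 1.35^-0.26)]^(1/0.43).
965^0.347 = 10.86
16.5^0.83 = 10.24
1.35^-0.26 = 0.9249
Denominator = 0.0999 × 10.86 × 10.24 × 0.9249 = 10.28
D / 10.28 = 566 / 10.28 = 55.06
v = 55.06^(1/0.43) = 55.06^2.3256 = 11181 m/s

v ≈ 11.2 km/s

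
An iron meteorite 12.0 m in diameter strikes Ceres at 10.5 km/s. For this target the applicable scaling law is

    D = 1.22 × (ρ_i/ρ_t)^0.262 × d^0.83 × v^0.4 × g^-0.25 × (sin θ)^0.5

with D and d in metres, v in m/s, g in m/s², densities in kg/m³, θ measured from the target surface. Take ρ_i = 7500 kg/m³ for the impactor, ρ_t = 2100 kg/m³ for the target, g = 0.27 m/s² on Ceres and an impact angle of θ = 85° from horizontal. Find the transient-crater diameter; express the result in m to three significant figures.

D ≈ 753 m

In SI units: v = 10500 m/s.
(ρ_i/ρ_t)^0.262 = (7500/2100)^0.262 = 1.396
d^0.83 = 12^0.83 = 7.865
v^0.4 = 10500^0.4 = 40.60
g^-0.25 = 0.27^-0.25 = 1.387
(sin 85°)^0.5 = 0.9962^0.5 = 0.9981
D = 1.22 × 1.396 × 7.865 × 40.60 × 1.387 × 0.9981 = 752.9 m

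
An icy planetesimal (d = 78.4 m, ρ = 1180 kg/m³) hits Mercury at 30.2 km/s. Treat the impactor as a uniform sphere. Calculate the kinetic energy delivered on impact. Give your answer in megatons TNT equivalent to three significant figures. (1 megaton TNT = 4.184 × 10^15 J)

E ≈ 32.5 Mt TNT

v = 30200 m/s.
Mass m = (π/6) ρ d³ = (π/6) × 1180 × (78.4)³ = 2.977 × 10^8 kg
E = ½ m v² = 0.5 × 2.977 × 10^8 × (30200)² = 1.358 × 10^17 J
   = 1.358 × 10^17 / 4.184×10^15 = 32.46 Mt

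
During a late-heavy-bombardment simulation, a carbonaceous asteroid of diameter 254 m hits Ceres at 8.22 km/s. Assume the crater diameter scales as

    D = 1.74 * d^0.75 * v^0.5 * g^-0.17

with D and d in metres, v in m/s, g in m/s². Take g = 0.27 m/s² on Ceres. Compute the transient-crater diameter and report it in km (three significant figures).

In SI units: v = 8220 m/s.
d^0.75 = 254^0.75 = 63.62
v^0.5 = 8220^0.5 = 90.66
g^-0.17 = 0.27^-0.17 = 1.249
D = 1.74 × 63.62 × 90.66 × 1.249 = 12535 m
   = 12.53 km

D ≈ 12.5 km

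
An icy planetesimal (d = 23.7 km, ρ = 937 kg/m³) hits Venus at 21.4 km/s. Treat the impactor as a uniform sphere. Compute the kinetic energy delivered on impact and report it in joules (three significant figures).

E ≈ 1.50 × 10^24 J

d = 23700 m; v = 21400 m/s.
Mass m = (π/6) ρ d³ = (π/6) × 937 × (23700)³ = 6.531 × 10^15 kg
E = ½ m v² = 0.5 × 6.531 × 10^15 × (21400)² = 1.495 × 10^24 J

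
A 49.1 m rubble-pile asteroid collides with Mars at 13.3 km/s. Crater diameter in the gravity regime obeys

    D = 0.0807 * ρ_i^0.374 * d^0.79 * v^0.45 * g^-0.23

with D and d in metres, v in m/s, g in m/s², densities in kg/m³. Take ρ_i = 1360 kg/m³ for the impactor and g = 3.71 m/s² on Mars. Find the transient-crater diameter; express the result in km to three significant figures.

In SI units: v = 13300 m/s.
ρ_i^0.374 = 1360^0.374 = 14.86
d^0.79 = 49.1^0.79 = 21.67
v^0.45 = 13300^0.45 = 71.74
g^-0.23 = 3.71^-0.23 = 0.7397
D = 0.0807 × 14.86 × 21.67 × 71.74 × 0.7397 = 1379 m
   = 1.379 km

D ≈ 1.38 km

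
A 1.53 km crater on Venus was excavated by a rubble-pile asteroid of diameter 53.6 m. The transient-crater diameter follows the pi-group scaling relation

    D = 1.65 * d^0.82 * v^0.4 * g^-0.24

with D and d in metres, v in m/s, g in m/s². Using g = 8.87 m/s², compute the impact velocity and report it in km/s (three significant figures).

v ≈ 27.7 km/s

Rearranging for v: v = [D / (1.65 · 53.6^0.82 · 8.87^-0.24)]^(1/0.4).
D = 1530 m.
53.6^0.82 = 26.18
8.87^-0.24 = 0.5922
Denominator = 1.65 × 26.18 × 0.5922 = 25.58
D / 25.58 = 1530 / 25.58 = 59.81
v = 59.81^(1/0.4) = 59.81^2.5 = 27665 m/s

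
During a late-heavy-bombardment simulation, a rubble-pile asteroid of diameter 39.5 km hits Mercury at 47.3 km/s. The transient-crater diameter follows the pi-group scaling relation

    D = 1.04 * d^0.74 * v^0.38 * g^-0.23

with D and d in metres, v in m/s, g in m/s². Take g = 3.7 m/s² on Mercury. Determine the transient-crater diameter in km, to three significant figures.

D ≈ 116 km

In SI units: d = 39500 m, v = 47300 m/s.
d^0.74 = 39500^0.74 = 2520
v^0.38 = 47300^0.38 = 59.77
g^-0.23 = 3.7^-0.23 = 0.7401
D = 1.04 × 2520 × 59.77 × 0.7401 = 1.159 × 10^5 m
   = 115.9 km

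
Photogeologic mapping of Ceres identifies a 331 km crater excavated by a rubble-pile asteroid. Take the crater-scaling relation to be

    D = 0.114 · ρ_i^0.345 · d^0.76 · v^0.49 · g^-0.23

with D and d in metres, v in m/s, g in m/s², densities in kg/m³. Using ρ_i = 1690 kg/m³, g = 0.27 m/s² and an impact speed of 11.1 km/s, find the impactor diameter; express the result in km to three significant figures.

d ≈ 18.1 km

Rearranging for d: d = [D / (0.114 · 1690^0.345 · 11100^0.49 · 0.27^-0.23)]^(1/0.76).
D = 331000 m.
1690^0.345 = 12.99
11100^0.49 = 95.99
0.27^-0.23 = 1.351
Denominator = 0.114 × 12.99 × 95.99 × 1.351 = 192.0
D / 192.0 = 331000 / 192.0 = 1724
d = 1724^(1/0.76) = 1724^1.3158 = 18140 m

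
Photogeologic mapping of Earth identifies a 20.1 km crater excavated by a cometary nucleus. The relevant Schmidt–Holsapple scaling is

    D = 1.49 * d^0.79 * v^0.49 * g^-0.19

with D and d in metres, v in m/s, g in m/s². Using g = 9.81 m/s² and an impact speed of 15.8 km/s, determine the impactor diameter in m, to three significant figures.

d ≈ 728 m

Rearranging for d: d = [D / (1.49 · 15800^0.49 · 9.81^-0.19)]^(1/0.79).
D = 20100 m.
15800^0.49 = 114.1
9.81^-0.19 = 0.6480
Denominator = 1.49 × 114.1 × 0.6480 = 110.2
D / 110.2 = 20100 / 110.2 = 182.4
d = 182.4^(1/0.79) = 182.4^1.2658 = 727.8 m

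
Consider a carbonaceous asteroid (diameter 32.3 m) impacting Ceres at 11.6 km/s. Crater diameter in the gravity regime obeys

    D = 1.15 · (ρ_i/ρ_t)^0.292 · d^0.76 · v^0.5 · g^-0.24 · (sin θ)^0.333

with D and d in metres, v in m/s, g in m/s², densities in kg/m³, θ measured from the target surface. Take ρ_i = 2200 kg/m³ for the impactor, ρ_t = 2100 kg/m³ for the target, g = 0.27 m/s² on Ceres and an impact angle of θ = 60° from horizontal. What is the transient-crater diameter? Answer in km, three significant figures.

In SI units: v = 11600 m/s.
(ρ_i/ρ_t)^0.292 = (2200/2100)^0.292 = 1.014
d^0.76 = 32.3^0.76 = 14.03
v^0.5 = 11600^0.5 = 107.7
g^-0.24 = 0.27^-0.24 = 1.369
(sin 60°)^0.333 = 0.8660^0.333 = 0.9532
D = 1.15 × 1.014 × 14.03 × 107.7 × 1.369 × 0.9532 = 2299 m
   = 2.299 km

D ≈ 2.30 km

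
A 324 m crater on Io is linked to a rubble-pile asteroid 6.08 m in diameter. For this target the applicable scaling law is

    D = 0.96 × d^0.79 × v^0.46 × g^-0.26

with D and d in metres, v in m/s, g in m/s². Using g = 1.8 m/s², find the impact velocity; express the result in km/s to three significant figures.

Rearranging for v: v = [D / (0.96 · 6.08^0.79 · 1.8^-0.26)]^(1/0.46).
6.08^0.79 = 4.162
1.8^-0.26 = 0.8583
Denominator = 0.96 × 4.162 × 0.8583 = 3.429
D / 3.429 = 324 / 3.429 = 94.49
v = 94.49^(1/0.46) = 94.49^2.1739 = 19692 m/s

v ≈ 19.7 km/s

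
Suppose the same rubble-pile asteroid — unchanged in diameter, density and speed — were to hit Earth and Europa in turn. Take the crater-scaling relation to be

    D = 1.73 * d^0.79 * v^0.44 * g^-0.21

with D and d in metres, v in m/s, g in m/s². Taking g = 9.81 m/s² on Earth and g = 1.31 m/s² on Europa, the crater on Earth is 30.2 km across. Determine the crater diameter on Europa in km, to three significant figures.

D ≈ 46.1 km

All impactor-dependent factors cancel in the ratio, leaving D_Europa/D_Earth = (g_Europa/g_Earth)^-0.21.
(1.31/9.81)^-0.21 = 0.1335^-0.21 = 1.526
D_Europa = 1.526 × 30.2 km = 46.1 km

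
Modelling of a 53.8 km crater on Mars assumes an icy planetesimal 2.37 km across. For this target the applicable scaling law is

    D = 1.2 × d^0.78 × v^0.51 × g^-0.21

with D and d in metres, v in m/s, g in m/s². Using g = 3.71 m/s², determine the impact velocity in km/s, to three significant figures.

v ≈ 15.6 km/s

Rearranging for v: v = [D / (1.2 · 2370^0.78 · 3.71^-0.21)]^(1/0.51).
D = 53800 m.
2370^0.78 = 428.8
3.71^-0.21 = 0.7593
Denominator = 1.2 × 428.8 × 0.7593 = 390.7
D / 390.7 = 53800 / 390.7 = 137.7
v = 137.7^(1/0.51) = 137.7^1.9608 = 15632 m/s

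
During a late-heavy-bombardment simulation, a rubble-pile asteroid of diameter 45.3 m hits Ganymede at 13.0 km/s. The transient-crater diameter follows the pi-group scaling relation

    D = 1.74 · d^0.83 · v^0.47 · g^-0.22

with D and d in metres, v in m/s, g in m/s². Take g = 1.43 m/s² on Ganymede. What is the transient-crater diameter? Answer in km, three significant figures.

In SI units: v = 13000 m/s.
d^0.83 = 45.3^0.83 = 23.69
v^0.47 = 13000^0.47 = 85.81
g^-0.22 = 1.43^-0.22 = 0.9243
D = 1.74 × 23.69 × 85.81 × 0.9243 = 3269 m
   = 3.269 km

D ≈ 3.27 km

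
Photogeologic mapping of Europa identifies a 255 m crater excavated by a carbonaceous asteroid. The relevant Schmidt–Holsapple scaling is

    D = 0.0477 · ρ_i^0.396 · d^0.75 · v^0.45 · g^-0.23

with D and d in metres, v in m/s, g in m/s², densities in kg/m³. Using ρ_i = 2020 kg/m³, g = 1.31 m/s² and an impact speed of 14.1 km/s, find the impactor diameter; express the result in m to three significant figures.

Rearranging for d: d = [D / (0.0477 · 2020^0.396 · 14100^0.45 · 1.31^-0.23)]^(1/0.75).
2020^0.396 = 20.37
14100^0.45 = 73.65
1.31^-0.23 = 0.9398
Denominator = 0.0477 × 20.37 × 73.65 × 0.9398 = 67.25
D / 67.25 = 255 / 67.25 = 3.792
d = 3.792^(1/0.75) = 3.792^1.3333 = 5.913 m

d ≈ 5.91 m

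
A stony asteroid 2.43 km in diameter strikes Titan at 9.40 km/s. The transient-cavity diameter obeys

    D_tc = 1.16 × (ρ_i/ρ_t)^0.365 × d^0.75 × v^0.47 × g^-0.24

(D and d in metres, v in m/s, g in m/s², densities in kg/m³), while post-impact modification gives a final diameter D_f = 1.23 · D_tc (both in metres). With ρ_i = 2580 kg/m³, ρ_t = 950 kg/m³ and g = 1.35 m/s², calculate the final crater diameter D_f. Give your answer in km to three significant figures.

In SI: d = 2430 m, v = 9400 m/s.
(ρ_i/ρ_t)^0.365 = (2580/950)^0.365 = 1.440
d^0.75 = 2430^0.75 = 346.1
v^0.47 = 9400^0.47 = 73.68
g^-0.24 = 1.35^-0.24 = 0.9305
D_tc = 1.16 × 1.440 × 346.1 × 73.68 × 0.9305 = 39640 m
D_f = 1.23 × 39640 = 48757 m
     = 48.76 km

D_f ≈ 48.8 km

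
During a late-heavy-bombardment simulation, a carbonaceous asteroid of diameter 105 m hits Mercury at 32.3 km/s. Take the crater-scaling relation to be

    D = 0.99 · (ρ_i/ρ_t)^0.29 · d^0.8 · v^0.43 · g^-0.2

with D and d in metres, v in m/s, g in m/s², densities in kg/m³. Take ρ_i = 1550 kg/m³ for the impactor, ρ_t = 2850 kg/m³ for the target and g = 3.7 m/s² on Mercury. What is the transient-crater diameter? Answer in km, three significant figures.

In SI units: v = 32300 m/s.
(ρ_i/ρ_t)^0.29 = (1550/2850)^0.29 = 0.8381
d^0.8 = 105^0.8 = 41.40
v^0.43 = 32300^0.43 = 86.89
g^-0.2 = 3.7^-0.2 = 0.7698
D = 0.99 × 0.8381 × 41.40 × 86.89 × 0.7698 = 2298 m
   = 2.298 km

D ≈ 2.30 km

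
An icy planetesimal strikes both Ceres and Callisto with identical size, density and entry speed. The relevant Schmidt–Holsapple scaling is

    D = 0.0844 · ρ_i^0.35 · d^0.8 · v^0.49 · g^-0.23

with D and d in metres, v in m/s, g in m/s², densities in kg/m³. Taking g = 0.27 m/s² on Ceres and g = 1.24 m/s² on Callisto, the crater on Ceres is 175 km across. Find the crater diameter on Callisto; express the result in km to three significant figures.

D ≈ 123 km

All impactor-dependent factors cancel in the ratio, leaving D_Callisto/D_Ceres = (g_Callisto/g_Ceres)^-0.23.
(1.24/0.27)^-0.23 = 4.593^-0.23 = 0.7042
D_Callisto = 0.7042 × 175 km = 123 km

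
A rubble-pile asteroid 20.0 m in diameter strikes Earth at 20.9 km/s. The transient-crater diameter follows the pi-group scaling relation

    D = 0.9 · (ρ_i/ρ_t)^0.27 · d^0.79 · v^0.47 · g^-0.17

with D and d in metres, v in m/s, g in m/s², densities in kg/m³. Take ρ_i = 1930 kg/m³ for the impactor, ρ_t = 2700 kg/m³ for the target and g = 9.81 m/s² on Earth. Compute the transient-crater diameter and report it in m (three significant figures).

D ≈ 638 m

In SI units: v = 20900 m/s.
(ρ_i/ρ_t)^0.27 = (1930/2700)^0.27 = 0.9133
d^0.79 = 20^0.79 = 10.66
v^0.47 = 20900^0.47 = 107.3
g^-0.17 = 9.81^-0.17 = 0.6783
D = 0.9 × 0.9133 × 10.66 × 107.3 × 0.6783 = 637.7 m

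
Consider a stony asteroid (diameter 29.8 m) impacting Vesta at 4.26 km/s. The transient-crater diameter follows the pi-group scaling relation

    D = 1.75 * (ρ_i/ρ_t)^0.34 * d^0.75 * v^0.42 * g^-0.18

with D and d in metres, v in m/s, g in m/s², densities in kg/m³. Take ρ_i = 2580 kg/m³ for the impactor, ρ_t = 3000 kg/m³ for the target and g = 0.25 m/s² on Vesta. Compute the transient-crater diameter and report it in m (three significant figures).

In SI units: v = 4260 m/s.
(ρ_i/ρ_t)^0.34 = (2580/3000)^0.34 = 0.9500
d^0.75 = 29.8^0.75 = 12.75
v^0.42 = 4260^0.42 = 33.45
g^-0.18 = 0.25^-0.18 = 1.283
D = 1.75 × 0.9500 × 12.75 × 33.45 × 1.283 = 909.7 m

D ≈ 910 m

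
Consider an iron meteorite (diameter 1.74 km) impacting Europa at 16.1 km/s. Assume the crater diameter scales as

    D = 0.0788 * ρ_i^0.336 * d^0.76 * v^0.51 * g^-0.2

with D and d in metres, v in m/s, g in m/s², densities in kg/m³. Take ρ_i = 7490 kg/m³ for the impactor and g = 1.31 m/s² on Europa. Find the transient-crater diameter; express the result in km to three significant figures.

In SI units: d = 1740 m, v = 16100 m/s.
ρ_i^0.336 = 7490^0.336 = 20.04
d^0.76 = 1740^0.76 = 290.3
v^0.51 = 16100^0.51 = 139.8
g^-0.2 = 1.31^-0.2 = 0.9474
D = 0.0788 × 20.04 × 290.3 × 139.8 × 0.9474 = 60717 m
   = 60.72 km

D ≈ 60.7 km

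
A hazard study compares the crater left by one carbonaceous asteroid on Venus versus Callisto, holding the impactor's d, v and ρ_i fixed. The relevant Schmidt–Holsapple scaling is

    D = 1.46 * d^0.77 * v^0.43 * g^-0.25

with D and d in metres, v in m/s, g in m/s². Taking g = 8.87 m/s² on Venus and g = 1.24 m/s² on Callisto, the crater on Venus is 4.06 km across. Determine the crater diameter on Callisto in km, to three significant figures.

All impactor-dependent factors cancel in the ratio, leaving D_Callisto/D_Venus = (g_Callisto/g_Venus)^-0.25.
(1.24/8.87)^-0.25 = 0.1398^-0.25 = 1.635
D_Callisto = 1.635 × 4.06 km = 6.64 km

D ≈ 6.64 km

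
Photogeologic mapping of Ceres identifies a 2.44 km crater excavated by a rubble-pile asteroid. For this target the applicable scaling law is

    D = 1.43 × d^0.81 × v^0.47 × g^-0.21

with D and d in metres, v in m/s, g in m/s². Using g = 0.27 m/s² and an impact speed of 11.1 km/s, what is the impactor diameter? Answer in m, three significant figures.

Rearranging for d: d = [D / (1.43 · 11100^0.47 · 0.27^-0.21)]^(1/0.81).
D = 2440 m.
11100^0.47 = 79.67
0.27^-0.21 = 1.316
Denominator = 1.43 × 79.67 × 1.316 = 149.9
D / 149.9 = 2440 / 149.9 = 16.28
d = 16.28^(1/0.81) = 16.28^1.2346 = 31.33 m

d ≈ 31.3 m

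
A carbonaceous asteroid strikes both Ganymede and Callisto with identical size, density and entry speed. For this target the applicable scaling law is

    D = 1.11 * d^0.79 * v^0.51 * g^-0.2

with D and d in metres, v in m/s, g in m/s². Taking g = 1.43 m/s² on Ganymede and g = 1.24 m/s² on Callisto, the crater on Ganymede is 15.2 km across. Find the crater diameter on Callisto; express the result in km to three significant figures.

All impactor-dependent factors cancel in the ratio, leaving D_Callisto/D_Ganymede = (g_Callisto/g_Ganymede)^-0.2.
(1.24/1.43)^-0.2 = 0.8671^-0.2 = 1.029
D_Callisto = 1.029 × 15.2 km = 15.6 km

D ≈ 15.6 km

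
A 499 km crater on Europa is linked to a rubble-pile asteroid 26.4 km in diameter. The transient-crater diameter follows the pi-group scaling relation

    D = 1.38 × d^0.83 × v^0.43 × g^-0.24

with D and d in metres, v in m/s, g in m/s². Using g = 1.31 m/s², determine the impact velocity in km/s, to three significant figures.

Rearranging for v: v = [D / (1.38 · 26400^0.83 · 1.31^-0.24)]^(1/0.43).
D = 499000 m.
26400^0.83 = 4677
1.31^-0.24 = 0.9372
Denominator = 1.38 × 4677 × 0.9372 = 6049
D / 6049 = 499000 / 6049 = 82.49
v = 82.49^(1/0.43) = 82.49^2.3256 = 28627 m/s

v ≈ 28.6 km/s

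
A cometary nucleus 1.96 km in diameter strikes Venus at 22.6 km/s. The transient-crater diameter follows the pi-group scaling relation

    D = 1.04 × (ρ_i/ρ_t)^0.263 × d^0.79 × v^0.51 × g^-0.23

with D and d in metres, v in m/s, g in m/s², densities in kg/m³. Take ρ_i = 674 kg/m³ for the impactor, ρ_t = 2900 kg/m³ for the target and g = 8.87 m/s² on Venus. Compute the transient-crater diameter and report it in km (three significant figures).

D ≈ 28.4 km

In SI units: d = 1960 m, v = 22600 m/s.
(ρ_i/ρ_t)^0.263 = (674/2900)^0.263 = 0.6813
d^0.79 = 1960^0.79 = 398.9
v^0.51 = 22600^0.51 = 166.2
g^-0.23 = 8.87^-0.23 = 0.6053
D = 1.04 × 0.6813 × 398.9 × 166.2 × 0.6053 = 28434 m
   = 28.43 km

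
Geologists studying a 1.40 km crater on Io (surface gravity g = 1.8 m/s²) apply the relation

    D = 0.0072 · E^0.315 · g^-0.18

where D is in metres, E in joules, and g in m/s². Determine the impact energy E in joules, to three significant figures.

Rearranging: E = [D / (0.0072 · g^-0.18)]^(1/0.315).
D = 1400 m.
g^-0.18 = 1.8^-0.18 = 0.8996
D / (0.0072 × 0.8996) = 1400 / (6.477 × 10^-3) = 2.161 × 10^5
E = (2.161 × 10^5)^3.1746 = 8.618 × 10^16 J

E ≈ 8.62 × 10^16 J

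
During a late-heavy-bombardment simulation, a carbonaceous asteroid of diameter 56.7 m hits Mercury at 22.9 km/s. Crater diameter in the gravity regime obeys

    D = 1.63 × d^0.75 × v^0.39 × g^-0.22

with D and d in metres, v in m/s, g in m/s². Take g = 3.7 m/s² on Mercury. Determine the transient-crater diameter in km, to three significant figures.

D ≈ 1.27 km

In SI units: v = 22900 m/s.
d^0.75 = 56.7^0.75 = 20.66
v^0.39 = 22900^0.39 = 50.16
g^-0.22 = 3.7^-0.22 = 0.7499
D = 1.63 × 20.66 × 50.16 × 0.7499 = 1267 m
   = 1.267 km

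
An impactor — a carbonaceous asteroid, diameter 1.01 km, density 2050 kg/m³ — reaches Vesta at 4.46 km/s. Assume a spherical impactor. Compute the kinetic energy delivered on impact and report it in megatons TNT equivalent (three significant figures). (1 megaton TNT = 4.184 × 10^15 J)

E ≈ 2630 Mt TNT

d = 1010 m; v = 4460 m/s.
Mass m = (π/6) ρ d³ = (π/6) × 2050 × (1010)³ = 1.106 × 10^12 kg
E = ½ m v² = 0.5 × 1.106 × 10^12 × (4460)² = 1.100 × 10^19 J
   = 1.100 × 10^19 / 4.184×10^15 = 2629 Mt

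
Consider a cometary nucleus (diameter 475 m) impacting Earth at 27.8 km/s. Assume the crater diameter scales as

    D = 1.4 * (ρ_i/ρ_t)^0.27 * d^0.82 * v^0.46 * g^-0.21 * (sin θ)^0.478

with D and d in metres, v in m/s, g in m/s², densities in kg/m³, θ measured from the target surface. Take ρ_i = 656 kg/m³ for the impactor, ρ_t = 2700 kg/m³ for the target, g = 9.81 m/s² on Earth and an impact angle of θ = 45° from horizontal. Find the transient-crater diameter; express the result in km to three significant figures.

In SI units: v = 27800 m/s.
(ρ_i/ρ_t)^0.27 = (656/2700)^0.27 = 0.6825
d^0.82 = 475^0.82 = 156.6
v^0.46 = 27800^0.46 = 110.7
g^-0.21 = 9.81^-0.21 = 0.6191
(sin 45°)^0.478 = 0.7071^0.478 = 0.8473
D = 1.4 × 0.6825 × 156.6 × 110.7 × 0.6191 × 0.8473 = 8689 m
   = 8.689 km

D ≈ 8.69 km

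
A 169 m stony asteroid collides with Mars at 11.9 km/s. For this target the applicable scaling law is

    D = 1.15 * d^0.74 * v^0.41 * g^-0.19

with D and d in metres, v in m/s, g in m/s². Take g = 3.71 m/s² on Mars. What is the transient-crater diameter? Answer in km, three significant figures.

D ≈ 1.87 km

In SI units: v = 11900 m/s.
d^0.74 = 169^0.74 = 44.53
v^0.41 = 11900^0.41 = 46.88
g^-0.19 = 3.71^-0.19 = 0.7795
D = 1.15 × 44.53 × 46.88 × 0.7795 = 1871 m
   = 1.871 km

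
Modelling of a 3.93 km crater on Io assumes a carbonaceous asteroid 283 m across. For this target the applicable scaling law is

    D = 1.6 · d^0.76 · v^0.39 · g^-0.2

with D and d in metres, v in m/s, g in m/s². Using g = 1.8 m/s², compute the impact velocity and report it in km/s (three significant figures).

Rearranging for v: v = [D / (1.6 · 283^0.76 · 1.8^-0.2)]^(1/0.39).
D = 3930 m.
283^0.76 = 73.01
1.8^-0.2 = 0.8891
Denominator = 1.6 × 73.01 × 0.8891 = 103.9
D / 103.9 = 3930 / 103.9 = 37.82
v = 37.82^(1/0.39) = 37.82^2.5641 = 11103 m/s

v ≈ 11.1 km/s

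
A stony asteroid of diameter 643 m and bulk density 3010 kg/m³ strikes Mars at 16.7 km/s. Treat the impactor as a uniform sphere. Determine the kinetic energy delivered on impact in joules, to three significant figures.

v = 16700 m/s.
Mass m = (π/6) ρ d³ = (π/6) × 3010 × (643)³ = 4.190 × 10^11 kg
E = ½ m v² = 0.5 × 4.190 × 10^11 × (16700)² = 5.843 × 10^19 J

E ≈ 5.84 × 10^19 J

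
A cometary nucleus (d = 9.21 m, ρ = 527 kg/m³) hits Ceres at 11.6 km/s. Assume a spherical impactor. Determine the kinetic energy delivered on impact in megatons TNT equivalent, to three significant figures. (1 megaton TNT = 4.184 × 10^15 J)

E ≈ 3.47 × 10^-3 Mt TNT

v = 11600 m/s.
Mass m = (π/6) ρ d³ = (π/6) × 527 × (9.21)³ = 2.156 × 10^5 kg
E = ½ m v² = 0.5 × 2.156 × 10^5 × (11600)² = 1.451 × 10^13 J
   = 1.451 × 10^13 / 4.184×10^15 = 3.468 × 10^-3 Mt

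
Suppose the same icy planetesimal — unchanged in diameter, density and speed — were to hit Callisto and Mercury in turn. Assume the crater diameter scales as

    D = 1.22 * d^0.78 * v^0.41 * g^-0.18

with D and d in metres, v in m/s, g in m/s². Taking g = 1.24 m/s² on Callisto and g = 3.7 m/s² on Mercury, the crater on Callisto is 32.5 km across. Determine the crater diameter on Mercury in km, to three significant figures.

D ≈ 26.7 km

All impactor-dependent factors cancel in the ratio, leaving D_Mercury/D_Callisto = (g_Mercury/g_Callisto)^-0.18.
(3.7/1.24)^-0.18 = 2.984^-0.18 = 0.8214
D_Mercury = 0.8214 × 32.5 km = 26.7 km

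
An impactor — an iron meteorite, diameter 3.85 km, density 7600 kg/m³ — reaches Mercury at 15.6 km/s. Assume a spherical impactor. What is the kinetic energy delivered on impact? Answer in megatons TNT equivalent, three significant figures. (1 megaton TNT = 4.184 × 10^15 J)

d = 3850 m; v = 15600 m/s.
Mass m = (π/6) ρ d³ = (π/6) × 7600 × (3850)³ = 2.271 × 10^14 kg
E = ½ m v² = 0.5 × 2.271 × 10^14 × (15600)² = 2.763 × 10^22 J
   = 2.763 × 10^22 / 4.184×10^15 = 6.604 × 10^6 Mt

E ≈ 6.60 × 10^6 Mt TNT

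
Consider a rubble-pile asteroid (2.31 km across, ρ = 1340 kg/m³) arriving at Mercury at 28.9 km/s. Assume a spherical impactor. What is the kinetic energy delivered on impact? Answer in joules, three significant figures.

d = 2310 m; v = 28900 m/s.
Mass m = (π/6) ρ d³ = (π/6) × 1340 × (2310)³ = 8.648 × 10^12 kg
E = ½ m v² = 0.5 × 8.648 × 10^12 × (28900)² = 3.611 × 10^21 J

E ≈ 3.61 × 10^21 J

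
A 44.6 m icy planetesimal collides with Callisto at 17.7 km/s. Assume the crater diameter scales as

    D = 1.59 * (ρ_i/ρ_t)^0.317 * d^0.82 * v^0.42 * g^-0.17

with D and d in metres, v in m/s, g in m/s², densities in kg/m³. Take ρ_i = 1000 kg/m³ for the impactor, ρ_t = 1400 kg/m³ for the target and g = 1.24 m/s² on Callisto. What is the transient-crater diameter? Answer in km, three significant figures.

D ≈ 1.89 km

In SI units: v = 17700 m/s.
(ρ_i/ρ_t)^0.317 = (1000/1400)^0.317 = 0.8988
d^0.82 = 44.6^0.82 = 22.51
v^0.42 = 17700^0.42 = 60.83
g^-0.17 = 1.24^-0.17 = 0.9641
D = 1.59 × 0.8988 × 22.51 × 60.83 × 0.9641 = 1887 m
   = 1.887 km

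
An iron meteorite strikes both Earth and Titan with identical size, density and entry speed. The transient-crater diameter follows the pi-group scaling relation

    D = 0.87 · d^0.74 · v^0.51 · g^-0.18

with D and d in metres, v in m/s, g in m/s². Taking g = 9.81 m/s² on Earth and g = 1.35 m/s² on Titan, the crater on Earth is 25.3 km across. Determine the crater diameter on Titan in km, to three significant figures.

All impactor-dependent factors cancel in the ratio, leaving D_Titan/D_Earth = (g_Titan/g_Earth)^-0.18.
(1.35/9.81)^-0.18 = 0.1376^-0.18 = 1.429
D_Titan = 1.429 × 25.3 km = 36.2 km

D ≈ 36.2 km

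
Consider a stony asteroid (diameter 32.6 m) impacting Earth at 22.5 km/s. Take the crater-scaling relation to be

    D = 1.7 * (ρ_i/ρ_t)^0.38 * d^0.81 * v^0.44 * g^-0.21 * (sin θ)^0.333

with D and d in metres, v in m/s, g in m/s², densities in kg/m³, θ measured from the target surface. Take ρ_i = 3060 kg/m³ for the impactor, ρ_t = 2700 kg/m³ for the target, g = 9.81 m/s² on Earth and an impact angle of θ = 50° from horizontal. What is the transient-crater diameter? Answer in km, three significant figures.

In SI units: v = 22500 m/s.
(ρ_i/ρ_t)^0.38 = (3060/2700)^0.38 = 1.049
d^0.81 = 32.6^0.81 = 16.82
v^0.44 = 22500^0.44 = 82.22
g^-0.21 = 9.81^-0.21 = 0.6191
(sin 50°)^0.333 = 0.7660^0.333 = 0.9151
D = 1.7 × 1.049 × 16.82 × 82.22 × 0.6191 × 0.9151 = 1397 m
   = 1.397 km

D ≈ 1.40 km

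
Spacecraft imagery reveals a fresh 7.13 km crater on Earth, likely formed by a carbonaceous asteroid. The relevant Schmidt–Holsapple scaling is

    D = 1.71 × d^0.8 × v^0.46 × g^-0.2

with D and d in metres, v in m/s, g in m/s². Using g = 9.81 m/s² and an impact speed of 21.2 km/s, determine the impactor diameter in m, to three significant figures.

Rearranging for d: d = [D / (1.71 · 21200^0.46 · 9.81^-0.2)]^(1/0.8).
D = 7130 m.
21200^0.46 = 97.75
9.81^-0.2 = 0.6334
Denominator = 1.71 × 97.75 × 0.6334 = 105.9
D / 105.9 = 7130 / 105.9 = 67.33
d = 67.33^(1/0.8) = 67.33^1.25 = 192.9 m

d ≈ 193 m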